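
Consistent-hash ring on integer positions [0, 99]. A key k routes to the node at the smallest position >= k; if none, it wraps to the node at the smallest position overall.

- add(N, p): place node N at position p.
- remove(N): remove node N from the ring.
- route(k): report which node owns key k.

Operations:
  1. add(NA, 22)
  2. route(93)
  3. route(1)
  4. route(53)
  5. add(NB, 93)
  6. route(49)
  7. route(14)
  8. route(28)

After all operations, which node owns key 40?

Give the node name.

Answer: NB

Derivation:
Op 1: add NA@22 -> ring=[22:NA]
Op 2: route key 93: none >= 93, wrap to smallest pos 22 -> NA
Op 3: route key 1: smallest pos >= 1 is 22 -> NA
Op 4: route key 53: none >= 53, wrap to smallest pos 22 -> NA
Op 5: add NB@93 -> ring=[22:NA,93:NB]
Op 6: route key 49: smallest pos >= 49 is 93 -> NB
Op 7: route key 14: smallest pos >= 14 is 22 -> NA
Op 8: route key 28: smallest pos >= 28 is 93 -> NB
Final route key 40: smallest pos >= 40 is 93 -> NB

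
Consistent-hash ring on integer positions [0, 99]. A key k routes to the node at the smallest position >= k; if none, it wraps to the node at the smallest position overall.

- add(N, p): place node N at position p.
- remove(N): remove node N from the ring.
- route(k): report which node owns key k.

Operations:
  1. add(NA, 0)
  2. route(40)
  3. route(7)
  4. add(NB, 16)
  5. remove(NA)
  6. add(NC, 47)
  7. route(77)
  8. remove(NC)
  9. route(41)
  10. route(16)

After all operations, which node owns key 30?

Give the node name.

Op 1: add NA@0 -> ring=[0:NA]
Op 2: route key 40: none >= 40, wrap to smallest pos 0 -> NA
Op 3: route key 7: none >= 7, wrap to smallest pos 0 -> NA
Op 4: add NB@16 -> ring=[0:NA,16:NB]
Op 5: remove NA -> ring=[16:NB]
Op 6: add NC@47 -> ring=[16:NB,47:NC]
Op 7: route key 77: none >= 77, wrap to smallest pos 16 -> NB
Op 8: remove NC -> ring=[16:NB]
Op 9: route key 41: none >= 41, wrap to smallest pos 16 -> NB
Op 10: route key 16: smallest pos >= 16 is 16 -> NB
Final route key 30: none >= 30, wrap to smallest pos 16 -> NB

Answer: NB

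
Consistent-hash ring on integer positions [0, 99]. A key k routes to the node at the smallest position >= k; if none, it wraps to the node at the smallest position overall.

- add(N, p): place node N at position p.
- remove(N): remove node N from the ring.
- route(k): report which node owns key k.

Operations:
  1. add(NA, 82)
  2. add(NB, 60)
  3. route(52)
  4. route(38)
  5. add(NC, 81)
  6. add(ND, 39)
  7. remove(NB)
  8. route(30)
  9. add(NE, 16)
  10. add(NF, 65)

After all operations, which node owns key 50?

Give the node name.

Op 1: add NA@82 -> ring=[82:NA]
Op 2: add NB@60 -> ring=[60:NB,82:NA]
Op 3: route key 52: smallest pos >= 52 is 60 -> NB
Op 4: route key 38: smallest pos >= 38 is 60 -> NB
Op 5: add NC@81 -> ring=[60:NB,81:NC,82:NA]
Op 6: add ND@39 -> ring=[39:ND,60:NB,81:NC,82:NA]
Op 7: remove NB -> ring=[39:ND,81:NC,82:NA]
Op 8: route key 30: smallest pos >= 30 is 39 -> ND
Op 9: add NE@16 -> ring=[16:NE,39:ND,81:NC,82:NA]
Op 10: add NF@65 -> ring=[16:NE,39:ND,65:NF,81:NC,82:NA]
Final route key 50: smallest pos >= 50 is 65 -> NF

Answer: NF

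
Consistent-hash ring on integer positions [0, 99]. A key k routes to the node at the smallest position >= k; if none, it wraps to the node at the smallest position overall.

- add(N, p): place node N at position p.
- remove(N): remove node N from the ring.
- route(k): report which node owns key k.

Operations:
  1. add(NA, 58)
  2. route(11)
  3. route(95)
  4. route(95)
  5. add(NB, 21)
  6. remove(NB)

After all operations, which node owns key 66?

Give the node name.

Answer: NA

Derivation:
Op 1: add NA@58 -> ring=[58:NA]
Op 2: route key 11: smallest pos >= 11 is 58 -> NA
Op 3: route key 95: none >= 95, wrap to smallest pos 58 -> NA
Op 4: route key 95: none >= 95, wrap to smallest pos 58 -> NA
Op 5: add NB@21 -> ring=[21:NB,58:NA]
Op 6: remove NB -> ring=[58:NA]
Final route key 66: none >= 66, wrap to smallest pos 58 -> NA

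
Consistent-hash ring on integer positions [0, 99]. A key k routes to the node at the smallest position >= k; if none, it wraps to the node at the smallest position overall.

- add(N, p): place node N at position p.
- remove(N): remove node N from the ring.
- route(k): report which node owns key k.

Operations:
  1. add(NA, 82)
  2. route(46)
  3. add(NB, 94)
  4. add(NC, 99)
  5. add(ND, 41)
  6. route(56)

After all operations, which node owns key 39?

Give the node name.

Op 1: add NA@82 -> ring=[82:NA]
Op 2: route key 46: smallest pos >= 46 is 82 -> NA
Op 3: add NB@94 -> ring=[82:NA,94:NB]
Op 4: add NC@99 -> ring=[82:NA,94:NB,99:NC]
Op 5: add ND@41 -> ring=[41:ND,82:NA,94:NB,99:NC]
Op 6: route key 56: smallest pos >= 56 is 82 -> NA
Final route key 39: smallest pos >= 39 is 41 -> ND

Answer: ND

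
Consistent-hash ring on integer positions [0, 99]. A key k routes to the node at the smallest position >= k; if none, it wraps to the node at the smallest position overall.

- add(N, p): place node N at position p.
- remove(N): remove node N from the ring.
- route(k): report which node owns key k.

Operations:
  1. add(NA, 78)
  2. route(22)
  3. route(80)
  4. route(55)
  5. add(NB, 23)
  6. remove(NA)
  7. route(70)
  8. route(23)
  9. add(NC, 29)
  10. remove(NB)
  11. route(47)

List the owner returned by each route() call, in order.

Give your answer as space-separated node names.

Answer: NA NA NA NB NB NC

Derivation:
Op 1: add NA@78 -> ring=[78:NA]
Op 2: route key 22: smallest pos >= 22 is 78 -> NA
Op 3: route key 80: none >= 80, wrap to smallest pos 78 -> NA
Op 4: route key 55: smallest pos >= 55 is 78 -> NA
Op 5: add NB@23 -> ring=[23:NB,78:NA]
Op 6: remove NA -> ring=[23:NB]
Op 7: route key 70: none >= 70, wrap to smallest pos 23 -> NB
Op 8: route key 23: smallest pos >= 23 is 23 -> NB
Op 9: add NC@29 -> ring=[23:NB,29:NC]
Op 10: remove NB -> ring=[29:NC]
Op 11: route key 47: none >= 47, wrap to smallest pos 29 -> NC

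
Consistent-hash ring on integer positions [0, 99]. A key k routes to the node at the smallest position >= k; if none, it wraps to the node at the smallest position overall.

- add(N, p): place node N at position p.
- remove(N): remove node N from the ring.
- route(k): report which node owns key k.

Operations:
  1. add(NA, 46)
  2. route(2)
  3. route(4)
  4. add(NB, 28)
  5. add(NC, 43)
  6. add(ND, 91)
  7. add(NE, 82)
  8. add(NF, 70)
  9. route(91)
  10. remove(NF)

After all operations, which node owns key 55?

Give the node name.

Op 1: add NA@46 -> ring=[46:NA]
Op 2: route key 2: smallest pos >= 2 is 46 -> NA
Op 3: route key 4: smallest pos >= 4 is 46 -> NA
Op 4: add NB@28 -> ring=[28:NB,46:NA]
Op 5: add NC@43 -> ring=[28:NB,43:NC,46:NA]
Op 6: add ND@91 -> ring=[28:NB,43:NC,46:NA,91:ND]
Op 7: add NE@82 -> ring=[28:NB,43:NC,46:NA,82:NE,91:ND]
Op 8: add NF@70 -> ring=[28:NB,43:NC,46:NA,70:NF,82:NE,91:ND]
Op 9: route key 91: smallest pos >= 91 is 91 -> ND
Op 10: remove NF -> ring=[28:NB,43:NC,46:NA,82:NE,91:ND]
Final route key 55: smallest pos >= 55 is 82 -> NE

Answer: NE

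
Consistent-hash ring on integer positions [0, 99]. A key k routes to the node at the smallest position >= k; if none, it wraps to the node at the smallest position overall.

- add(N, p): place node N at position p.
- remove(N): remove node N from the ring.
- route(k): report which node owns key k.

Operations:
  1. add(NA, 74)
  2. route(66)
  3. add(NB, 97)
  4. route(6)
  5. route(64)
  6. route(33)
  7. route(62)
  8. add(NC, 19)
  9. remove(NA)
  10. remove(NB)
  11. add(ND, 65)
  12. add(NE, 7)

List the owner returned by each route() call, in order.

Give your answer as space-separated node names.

Op 1: add NA@74 -> ring=[74:NA]
Op 2: route key 66: smallest pos >= 66 is 74 -> NA
Op 3: add NB@97 -> ring=[74:NA,97:NB]
Op 4: route key 6: smallest pos >= 6 is 74 -> NA
Op 5: route key 64: smallest pos >= 64 is 74 -> NA
Op 6: route key 33: smallest pos >= 33 is 74 -> NA
Op 7: route key 62: smallest pos >= 62 is 74 -> NA
Op 8: add NC@19 -> ring=[19:NC,74:NA,97:NB]
Op 9: remove NA -> ring=[19:NC,97:NB]
Op 10: remove NB -> ring=[19:NC]
Op 11: add ND@65 -> ring=[19:NC,65:ND]
Op 12: add NE@7 -> ring=[7:NE,19:NC,65:ND]

Answer: NA NA NA NA NA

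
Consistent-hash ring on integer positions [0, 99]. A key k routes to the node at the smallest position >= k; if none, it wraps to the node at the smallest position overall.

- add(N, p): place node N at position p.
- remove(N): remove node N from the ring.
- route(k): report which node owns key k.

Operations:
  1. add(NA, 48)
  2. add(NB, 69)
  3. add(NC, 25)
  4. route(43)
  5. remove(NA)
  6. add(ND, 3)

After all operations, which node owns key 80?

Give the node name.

Op 1: add NA@48 -> ring=[48:NA]
Op 2: add NB@69 -> ring=[48:NA,69:NB]
Op 3: add NC@25 -> ring=[25:NC,48:NA,69:NB]
Op 4: route key 43: smallest pos >= 43 is 48 -> NA
Op 5: remove NA -> ring=[25:NC,69:NB]
Op 6: add ND@3 -> ring=[3:ND,25:NC,69:NB]
Final route key 80: none >= 80, wrap to smallest pos 3 -> ND

Answer: ND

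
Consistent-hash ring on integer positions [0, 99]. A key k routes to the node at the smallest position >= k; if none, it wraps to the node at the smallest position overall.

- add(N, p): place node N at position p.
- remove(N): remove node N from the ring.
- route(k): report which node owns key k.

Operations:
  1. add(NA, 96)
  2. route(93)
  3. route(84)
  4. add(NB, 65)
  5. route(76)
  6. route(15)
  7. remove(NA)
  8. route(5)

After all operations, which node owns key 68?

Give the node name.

Op 1: add NA@96 -> ring=[96:NA]
Op 2: route key 93: smallest pos >= 93 is 96 -> NA
Op 3: route key 84: smallest pos >= 84 is 96 -> NA
Op 4: add NB@65 -> ring=[65:NB,96:NA]
Op 5: route key 76: smallest pos >= 76 is 96 -> NA
Op 6: route key 15: smallest pos >= 15 is 65 -> NB
Op 7: remove NA -> ring=[65:NB]
Op 8: route key 5: smallest pos >= 5 is 65 -> NB
Final route key 68: none >= 68, wrap to smallest pos 65 -> NB

Answer: NB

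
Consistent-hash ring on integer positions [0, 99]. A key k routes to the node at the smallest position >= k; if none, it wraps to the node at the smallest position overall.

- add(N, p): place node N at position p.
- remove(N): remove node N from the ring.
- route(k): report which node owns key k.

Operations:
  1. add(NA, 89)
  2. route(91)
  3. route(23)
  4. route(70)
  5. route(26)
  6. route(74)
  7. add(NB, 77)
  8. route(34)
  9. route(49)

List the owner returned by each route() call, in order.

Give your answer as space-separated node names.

Op 1: add NA@89 -> ring=[89:NA]
Op 2: route key 91: none >= 91, wrap to smallest pos 89 -> NA
Op 3: route key 23: smallest pos >= 23 is 89 -> NA
Op 4: route key 70: smallest pos >= 70 is 89 -> NA
Op 5: route key 26: smallest pos >= 26 is 89 -> NA
Op 6: route key 74: smallest pos >= 74 is 89 -> NA
Op 7: add NB@77 -> ring=[77:NB,89:NA]
Op 8: route key 34: smallest pos >= 34 is 77 -> NB
Op 9: route key 49: smallest pos >= 49 is 77 -> NB

Answer: NA NA NA NA NA NB NB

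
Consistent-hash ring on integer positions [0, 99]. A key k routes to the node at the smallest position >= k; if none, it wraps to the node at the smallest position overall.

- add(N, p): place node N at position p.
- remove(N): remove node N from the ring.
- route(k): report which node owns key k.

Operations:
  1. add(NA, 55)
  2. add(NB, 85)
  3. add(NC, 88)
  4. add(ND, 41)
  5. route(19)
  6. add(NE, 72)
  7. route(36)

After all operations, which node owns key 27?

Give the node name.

Op 1: add NA@55 -> ring=[55:NA]
Op 2: add NB@85 -> ring=[55:NA,85:NB]
Op 3: add NC@88 -> ring=[55:NA,85:NB,88:NC]
Op 4: add ND@41 -> ring=[41:ND,55:NA,85:NB,88:NC]
Op 5: route key 19: smallest pos >= 19 is 41 -> ND
Op 6: add NE@72 -> ring=[41:ND,55:NA,72:NE,85:NB,88:NC]
Op 7: route key 36: smallest pos >= 36 is 41 -> ND
Final route key 27: smallest pos >= 27 is 41 -> ND

Answer: ND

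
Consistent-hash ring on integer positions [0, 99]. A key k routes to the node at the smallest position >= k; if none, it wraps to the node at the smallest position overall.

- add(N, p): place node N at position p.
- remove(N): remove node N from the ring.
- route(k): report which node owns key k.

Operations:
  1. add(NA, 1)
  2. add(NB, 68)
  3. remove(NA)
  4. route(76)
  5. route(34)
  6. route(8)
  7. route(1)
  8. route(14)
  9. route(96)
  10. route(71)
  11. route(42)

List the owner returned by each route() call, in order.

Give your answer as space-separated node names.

Op 1: add NA@1 -> ring=[1:NA]
Op 2: add NB@68 -> ring=[1:NA,68:NB]
Op 3: remove NA -> ring=[68:NB]
Op 4: route key 76: none >= 76, wrap to smallest pos 68 -> NB
Op 5: route key 34: smallest pos >= 34 is 68 -> NB
Op 6: route key 8: smallest pos >= 8 is 68 -> NB
Op 7: route key 1: smallest pos >= 1 is 68 -> NB
Op 8: route key 14: smallest pos >= 14 is 68 -> NB
Op 9: route key 96: none >= 96, wrap to smallest pos 68 -> NB
Op 10: route key 71: none >= 71, wrap to smallest pos 68 -> NB
Op 11: route key 42: smallest pos >= 42 is 68 -> NB

Answer: NB NB NB NB NB NB NB NB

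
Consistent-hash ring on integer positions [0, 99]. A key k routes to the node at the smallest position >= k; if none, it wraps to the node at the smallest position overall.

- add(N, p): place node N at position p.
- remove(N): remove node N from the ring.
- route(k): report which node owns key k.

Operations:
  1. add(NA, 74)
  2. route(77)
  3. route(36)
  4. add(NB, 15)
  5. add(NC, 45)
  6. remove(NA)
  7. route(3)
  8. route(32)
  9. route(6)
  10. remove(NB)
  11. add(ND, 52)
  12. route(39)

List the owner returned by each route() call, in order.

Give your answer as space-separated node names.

Op 1: add NA@74 -> ring=[74:NA]
Op 2: route key 77: none >= 77, wrap to smallest pos 74 -> NA
Op 3: route key 36: smallest pos >= 36 is 74 -> NA
Op 4: add NB@15 -> ring=[15:NB,74:NA]
Op 5: add NC@45 -> ring=[15:NB,45:NC,74:NA]
Op 6: remove NA -> ring=[15:NB,45:NC]
Op 7: route key 3: smallest pos >= 3 is 15 -> NB
Op 8: route key 32: smallest pos >= 32 is 45 -> NC
Op 9: route key 6: smallest pos >= 6 is 15 -> NB
Op 10: remove NB -> ring=[45:NC]
Op 11: add ND@52 -> ring=[45:NC,52:ND]
Op 12: route key 39: smallest pos >= 39 is 45 -> NC

Answer: NA NA NB NC NB NC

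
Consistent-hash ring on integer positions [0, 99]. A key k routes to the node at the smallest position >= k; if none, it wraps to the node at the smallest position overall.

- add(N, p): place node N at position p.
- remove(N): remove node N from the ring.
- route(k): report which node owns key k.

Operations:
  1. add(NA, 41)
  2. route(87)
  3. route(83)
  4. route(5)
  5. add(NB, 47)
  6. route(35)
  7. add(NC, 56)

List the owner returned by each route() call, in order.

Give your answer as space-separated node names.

Answer: NA NA NA NA

Derivation:
Op 1: add NA@41 -> ring=[41:NA]
Op 2: route key 87: none >= 87, wrap to smallest pos 41 -> NA
Op 3: route key 83: none >= 83, wrap to smallest pos 41 -> NA
Op 4: route key 5: smallest pos >= 5 is 41 -> NA
Op 5: add NB@47 -> ring=[41:NA,47:NB]
Op 6: route key 35: smallest pos >= 35 is 41 -> NA
Op 7: add NC@56 -> ring=[41:NA,47:NB,56:NC]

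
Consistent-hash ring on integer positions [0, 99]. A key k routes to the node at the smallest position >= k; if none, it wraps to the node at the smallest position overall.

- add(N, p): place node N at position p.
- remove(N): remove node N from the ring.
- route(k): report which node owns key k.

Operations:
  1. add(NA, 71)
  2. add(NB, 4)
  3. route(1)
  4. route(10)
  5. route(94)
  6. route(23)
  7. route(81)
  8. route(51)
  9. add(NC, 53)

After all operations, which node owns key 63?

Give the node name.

Op 1: add NA@71 -> ring=[71:NA]
Op 2: add NB@4 -> ring=[4:NB,71:NA]
Op 3: route key 1: smallest pos >= 1 is 4 -> NB
Op 4: route key 10: smallest pos >= 10 is 71 -> NA
Op 5: route key 94: none >= 94, wrap to smallest pos 4 -> NB
Op 6: route key 23: smallest pos >= 23 is 71 -> NA
Op 7: route key 81: none >= 81, wrap to smallest pos 4 -> NB
Op 8: route key 51: smallest pos >= 51 is 71 -> NA
Op 9: add NC@53 -> ring=[4:NB,53:NC,71:NA]
Final route key 63: smallest pos >= 63 is 71 -> NA

Answer: NA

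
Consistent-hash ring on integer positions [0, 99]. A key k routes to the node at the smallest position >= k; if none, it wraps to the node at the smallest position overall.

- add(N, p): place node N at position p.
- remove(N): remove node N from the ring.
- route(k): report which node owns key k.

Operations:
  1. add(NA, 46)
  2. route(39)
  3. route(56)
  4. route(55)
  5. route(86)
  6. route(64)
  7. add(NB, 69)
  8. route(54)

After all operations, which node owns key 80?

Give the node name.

Op 1: add NA@46 -> ring=[46:NA]
Op 2: route key 39: smallest pos >= 39 is 46 -> NA
Op 3: route key 56: none >= 56, wrap to smallest pos 46 -> NA
Op 4: route key 55: none >= 55, wrap to smallest pos 46 -> NA
Op 5: route key 86: none >= 86, wrap to smallest pos 46 -> NA
Op 6: route key 64: none >= 64, wrap to smallest pos 46 -> NA
Op 7: add NB@69 -> ring=[46:NA,69:NB]
Op 8: route key 54: smallest pos >= 54 is 69 -> NB
Final route key 80: none >= 80, wrap to smallest pos 46 -> NA

Answer: NA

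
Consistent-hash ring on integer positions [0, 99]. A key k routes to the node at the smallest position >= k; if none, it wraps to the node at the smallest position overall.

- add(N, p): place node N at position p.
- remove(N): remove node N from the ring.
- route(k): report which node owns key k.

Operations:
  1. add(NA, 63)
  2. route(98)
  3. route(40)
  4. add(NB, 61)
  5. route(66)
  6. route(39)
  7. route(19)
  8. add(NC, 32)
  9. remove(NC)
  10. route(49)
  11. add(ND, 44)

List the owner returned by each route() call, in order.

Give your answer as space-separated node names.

Op 1: add NA@63 -> ring=[63:NA]
Op 2: route key 98: none >= 98, wrap to smallest pos 63 -> NA
Op 3: route key 40: smallest pos >= 40 is 63 -> NA
Op 4: add NB@61 -> ring=[61:NB,63:NA]
Op 5: route key 66: none >= 66, wrap to smallest pos 61 -> NB
Op 6: route key 39: smallest pos >= 39 is 61 -> NB
Op 7: route key 19: smallest pos >= 19 is 61 -> NB
Op 8: add NC@32 -> ring=[32:NC,61:NB,63:NA]
Op 9: remove NC -> ring=[61:NB,63:NA]
Op 10: route key 49: smallest pos >= 49 is 61 -> NB
Op 11: add ND@44 -> ring=[44:ND,61:NB,63:NA]

Answer: NA NA NB NB NB NB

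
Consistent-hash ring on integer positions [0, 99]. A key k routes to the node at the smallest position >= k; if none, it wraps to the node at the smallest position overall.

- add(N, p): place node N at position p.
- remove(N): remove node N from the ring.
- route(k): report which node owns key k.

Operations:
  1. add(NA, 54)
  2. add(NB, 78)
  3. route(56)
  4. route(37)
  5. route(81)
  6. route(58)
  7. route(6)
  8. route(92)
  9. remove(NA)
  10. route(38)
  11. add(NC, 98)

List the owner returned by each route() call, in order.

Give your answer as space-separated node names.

Answer: NB NA NA NB NA NA NB

Derivation:
Op 1: add NA@54 -> ring=[54:NA]
Op 2: add NB@78 -> ring=[54:NA,78:NB]
Op 3: route key 56: smallest pos >= 56 is 78 -> NB
Op 4: route key 37: smallest pos >= 37 is 54 -> NA
Op 5: route key 81: none >= 81, wrap to smallest pos 54 -> NA
Op 6: route key 58: smallest pos >= 58 is 78 -> NB
Op 7: route key 6: smallest pos >= 6 is 54 -> NA
Op 8: route key 92: none >= 92, wrap to smallest pos 54 -> NA
Op 9: remove NA -> ring=[78:NB]
Op 10: route key 38: smallest pos >= 38 is 78 -> NB
Op 11: add NC@98 -> ring=[78:NB,98:NC]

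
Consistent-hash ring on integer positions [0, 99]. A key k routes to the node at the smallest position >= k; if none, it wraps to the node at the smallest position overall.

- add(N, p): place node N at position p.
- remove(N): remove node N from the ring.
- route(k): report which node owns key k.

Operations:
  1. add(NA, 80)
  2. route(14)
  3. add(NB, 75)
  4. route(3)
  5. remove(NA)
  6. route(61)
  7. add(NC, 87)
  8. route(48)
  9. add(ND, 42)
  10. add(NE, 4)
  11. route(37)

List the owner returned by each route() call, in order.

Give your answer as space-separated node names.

Answer: NA NB NB NB ND

Derivation:
Op 1: add NA@80 -> ring=[80:NA]
Op 2: route key 14: smallest pos >= 14 is 80 -> NA
Op 3: add NB@75 -> ring=[75:NB,80:NA]
Op 4: route key 3: smallest pos >= 3 is 75 -> NB
Op 5: remove NA -> ring=[75:NB]
Op 6: route key 61: smallest pos >= 61 is 75 -> NB
Op 7: add NC@87 -> ring=[75:NB,87:NC]
Op 8: route key 48: smallest pos >= 48 is 75 -> NB
Op 9: add ND@42 -> ring=[42:ND,75:NB,87:NC]
Op 10: add NE@4 -> ring=[4:NE,42:ND,75:NB,87:NC]
Op 11: route key 37: smallest pos >= 37 is 42 -> ND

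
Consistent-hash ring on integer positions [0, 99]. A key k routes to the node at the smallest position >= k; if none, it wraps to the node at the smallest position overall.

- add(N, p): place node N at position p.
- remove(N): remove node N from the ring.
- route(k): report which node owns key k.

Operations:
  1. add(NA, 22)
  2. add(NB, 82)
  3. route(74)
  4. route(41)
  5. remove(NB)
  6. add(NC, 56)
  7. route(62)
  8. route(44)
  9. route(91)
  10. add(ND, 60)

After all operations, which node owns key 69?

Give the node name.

Op 1: add NA@22 -> ring=[22:NA]
Op 2: add NB@82 -> ring=[22:NA,82:NB]
Op 3: route key 74: smallest pos >= 74 is 82 -> NB
Op 4: route key 41: smallest pos >= 41 is 82 -> NB
Op 5: remove NB -> ring=[22:NA]
Op 6: add NC@56 -> ring=[22:NA,56:NC]
Op 7: route key 62: none >= 62, wrap to smallest pos 22 -> NA
Op 8: route key 44: smallest pos >= 44 is 56 -> NC
Op 9: route key 91: none >= 91, wrap to smallest pos 22 -> NA
Op 10: add ND@60 -> ring=[22:NA,56:NC,60:ND]
Final route key 69: none >= 69, wrap to smallest pos 22 -> NA

Answer: NA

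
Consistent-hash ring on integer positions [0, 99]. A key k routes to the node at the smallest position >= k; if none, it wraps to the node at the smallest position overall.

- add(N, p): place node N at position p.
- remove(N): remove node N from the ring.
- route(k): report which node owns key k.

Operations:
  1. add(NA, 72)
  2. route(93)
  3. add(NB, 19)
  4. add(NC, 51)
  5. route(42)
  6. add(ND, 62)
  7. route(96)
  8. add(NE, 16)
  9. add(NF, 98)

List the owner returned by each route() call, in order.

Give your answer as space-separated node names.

Answer: NA NC NB

Derivation:
Op 1: add NA@72 -> ring=[72:NA]
Op 2: route key 93: none >= 93, wrap to smallest pos 72 -> NA
Op 3: add NB@19 -> ring=[19:NB,72:NA]
Op 4: add NC@51 -> ring=[19:NB,51:NC,72:NA]
Op 5: route key 42: smallest pos >= 42 is 51 -> NC
Op 6: add ND@62 -> ring=[19:NB,51:NC,62:ND,72:NA]
Op 7: route key 96: none >= 96, wrap to smallest pos 19 -> NB
Op 8: add NE@16 -> ring=[16:NE,19:NB,51:NC,62:ND,72:NA]
Op 9: add NF@98 -> ring=[16:NE,19:NB,51:NC,62:ND,72:NA,98:NF]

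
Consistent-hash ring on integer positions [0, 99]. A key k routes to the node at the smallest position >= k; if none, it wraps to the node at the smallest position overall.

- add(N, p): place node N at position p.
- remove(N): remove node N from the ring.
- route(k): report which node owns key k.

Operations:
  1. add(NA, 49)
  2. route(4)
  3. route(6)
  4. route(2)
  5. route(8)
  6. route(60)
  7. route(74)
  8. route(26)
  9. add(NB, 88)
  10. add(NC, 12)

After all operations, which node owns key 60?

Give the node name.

Op 1: add NA@49 -> ring=[49:NA]
Op 2: route key 4: smallest pos >= 4 is 49 -> NA
Op 3: route key 6: smallest pos >= 6 is 49 -> NA
Op 4: route key 2: smallest pos >= 2 is 49 -> NA
Op 5: route key 8: smallest pos >= 8 is 49 -> NA
Op 6: route key 60: none >= 60, wrap to smallest pos 49 -> NA
Op 7: route key 74: none >= 74, wrap to smallest pos 49 -> NA
Op 8: route key 26: smallest pos >= 26 is 49 -> NA
Op 9: add NB@88 -> ring=[49:NA,88:NB]
Op 10: add NC@12 -> ring=[12:NC,49:NA,88:NB]
Final route key 60: smallest pos >= 60 is 88 -> NB

Answer: NB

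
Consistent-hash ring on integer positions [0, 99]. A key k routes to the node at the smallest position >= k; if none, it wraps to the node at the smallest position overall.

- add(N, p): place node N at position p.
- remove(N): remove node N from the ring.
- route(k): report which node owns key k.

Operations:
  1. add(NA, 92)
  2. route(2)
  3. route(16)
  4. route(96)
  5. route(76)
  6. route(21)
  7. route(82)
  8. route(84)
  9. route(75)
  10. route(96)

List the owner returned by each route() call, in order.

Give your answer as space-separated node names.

Op 1: add NA@92 -> ring=[92:NA]
Op 2: route key 2: smallest pos >= 2 is 92 -> NA
Op 3: route key 16: smallest pos >= 16 is 92 -> NA
Op 4: route key 96: none >= 96, wrap to smallest pos 92 -> NA
Op 5: route key 76: smallest pos >= 76 is 92 -> NA
Op 6: route key 21: smallest pos >= 21 is 92 -> NA
Op 7: route key 82: smallest pos >= 82 is 92 -> NA
Op 8: route key 84: smallest pos >= 84 is 92 -> NA
Op 9: route key 75: smallest pos >= 75 is 92 -> NA
Op 10: route key 96: none >= 96, wrap to smallest pos 92 -> NA

Answer: NA NA NA NA NA NA NA NA NA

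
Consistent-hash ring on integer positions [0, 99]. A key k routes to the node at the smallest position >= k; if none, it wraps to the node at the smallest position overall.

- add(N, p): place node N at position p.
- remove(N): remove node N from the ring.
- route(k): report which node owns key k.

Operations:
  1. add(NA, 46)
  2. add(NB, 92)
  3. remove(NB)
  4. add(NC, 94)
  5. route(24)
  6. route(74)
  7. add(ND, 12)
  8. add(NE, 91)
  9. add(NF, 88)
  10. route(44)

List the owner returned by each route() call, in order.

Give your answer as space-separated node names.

Answer: NA NC NA

Derivation:
Op 1: add NA@46 -> ring=[46:NA]
Op 2: add NB@92 -> ring=[46:NA,92:NB]
Op 3: remove NB -> ring=[46:NA]
Op 4: add NC@94 -> ring=[46:NA,94:NC]
Op 5: route key 24: smallest pos >= 24 is 46 -> NA
Op 6: route key 74: smallest pos >= 74 is 94 -> NC
Op 7: add ND@12 -> ring=[12:ND,46:NA,94:NC]
Op 8: add NE@91 -> ring=[12:ND,46:NA,91:NE,94:NC]
Op 9: add NF@88 -> ring=[12:ND,46:NA,88:NF,91:NE,94:NC]
Op 10: route key 44: smallest pos >= 44 is 46 -> NA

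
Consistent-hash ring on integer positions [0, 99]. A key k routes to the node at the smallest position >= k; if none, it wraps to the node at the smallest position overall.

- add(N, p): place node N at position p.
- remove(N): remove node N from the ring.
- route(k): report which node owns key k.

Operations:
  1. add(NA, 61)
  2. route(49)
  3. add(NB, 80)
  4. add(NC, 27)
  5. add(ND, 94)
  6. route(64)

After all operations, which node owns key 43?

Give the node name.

Op 1: add NA@61 -> ring=[61:NA]
Op 2: route key 49: smallest pos >= 49 is 61 -> NA
Op 3: add NB@80 -> ring=[61:NA,80:NB]
Op 4: add NC@27 -> ring=[27:NC,61:NA,80:NB]
Op 5: add ND@94 -> ring=[27:NC,61:NA,80:NB,94:ND]
Op 6: route key 64: smallest pos >= 64 is 80 -> NB
Final route key 43: smallest pos >= 43 is 61 -> NA

Answer: NA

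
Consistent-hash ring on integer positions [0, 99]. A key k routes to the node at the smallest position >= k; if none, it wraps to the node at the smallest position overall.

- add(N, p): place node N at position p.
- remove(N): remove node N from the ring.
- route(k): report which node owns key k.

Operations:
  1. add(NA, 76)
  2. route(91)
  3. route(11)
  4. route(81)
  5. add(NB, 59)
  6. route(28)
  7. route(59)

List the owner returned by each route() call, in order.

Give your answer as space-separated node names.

Op 1: add NA@76 -> ring=[76:NA]
Op 2: route key 91: none >= 91, wrap to smallest pos 76 -> NA
Op 3: route key 11: smallest pos >= 11 is 76 -> NA
Op 4: route key 81: none >= 81, wrap to smallest pos 76 -> NA
Op 5: add NB@59 -> ring=[59:NB,76:NA]
Op 6: route key 28: smallest pos >= 28 is 59 -> NB
Op 7: route key 59: smallest pos >= 59 is 59 -> NB

Answer: NA NA NA NB NB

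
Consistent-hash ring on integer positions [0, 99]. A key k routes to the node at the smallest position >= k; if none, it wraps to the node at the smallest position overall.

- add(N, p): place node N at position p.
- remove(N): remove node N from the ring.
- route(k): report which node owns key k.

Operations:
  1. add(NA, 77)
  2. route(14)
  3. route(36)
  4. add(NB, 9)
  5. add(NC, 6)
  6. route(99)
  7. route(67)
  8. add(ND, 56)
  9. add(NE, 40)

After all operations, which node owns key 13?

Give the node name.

Op 1: add NA@77 -> ring=[77:NA]
Op 2: route key 14: smallest pos >= 14 is 77 -> NA
Op 3: route key 36: smallest pos >= 36 is 77 -> NA
Op 4: add NB@9 -> ring=[9:NB,77:NA]
Op 5: add NC@6 -> ring=[6:NC,9:NB,77:NA]
Op 6: route key 99: none >= 99, wrap to smallest pos 6 -> NC
Op 7: route key 67: smallest pos >= 67 is 77 -> NA
Op 8: add ND@56 -> ring=[6:NC,9:NB,56:ND,77:NA]
Op 9: add NE@40 -> ring=[6:NC,9:NB,40:NE,56:ND,77:NA]
Final route key 13: smallest pos >= 13 is 40 -> NE

Answer: NE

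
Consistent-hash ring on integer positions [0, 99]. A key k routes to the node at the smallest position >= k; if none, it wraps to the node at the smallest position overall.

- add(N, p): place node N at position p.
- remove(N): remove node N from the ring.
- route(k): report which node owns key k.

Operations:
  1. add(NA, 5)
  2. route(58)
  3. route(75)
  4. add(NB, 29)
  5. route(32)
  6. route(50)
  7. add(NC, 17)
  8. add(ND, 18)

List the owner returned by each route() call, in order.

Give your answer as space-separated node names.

Op 1: add NA@5 -> ring=[5:NA]
Op 2: route key 58: none >= 58, wrap to smallest pos 5 -> NA
Op 3: route key 75: none >= 75, wrap to smallest pos 5 -> NA
Op 4: add NB@29 -> ring=[5:NA,29:NB]
Op 5: route key 32: none >= 32, wrap to smallest pos 5 -> NA
Op 6: route key 50: none >= 50, wrap to smallest pos 5 -> NA
Op 7: add NC@17 -> ring=[5:NA,17:NC,29:NB]
Op 8: add ND@18 -> ring=[5:NA,17:NC,18:ND,29:NB]

Answer: NA NA NA NA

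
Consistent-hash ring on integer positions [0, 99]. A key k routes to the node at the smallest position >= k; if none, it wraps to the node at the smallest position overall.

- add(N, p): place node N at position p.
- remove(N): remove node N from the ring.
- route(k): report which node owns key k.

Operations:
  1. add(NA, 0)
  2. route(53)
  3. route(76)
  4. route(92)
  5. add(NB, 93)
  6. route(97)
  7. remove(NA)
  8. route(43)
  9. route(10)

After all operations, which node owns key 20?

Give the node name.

Answer: NB

Derivation:
Op 1: add NA@0 -> ring=[0:NA]
Op 2: route key 53: none >= 53, wrap to smallest pos 0 -> NA
Op 3: route key 76: none >= 76, wrap to smallest pos 0 -> NA
Op 4: route key 92: none >= 92, wrap to smallest pos 0 -> NA
Op 5: add NB@93 -> ring=[0:NA,93:NB]
Op 6: route key 97: none >= 97, wrap to smallest pos 0 -> NA
Op 7: remove NA -> ring=[93:NB]
Op 8: route key 43: smallest pos >= 43 is 93 -> NB
Op 9: route key 10: smallest pos >= 10 is 93 -> NB
Final route key 20: smallest pos >= 20 is 93 -> NB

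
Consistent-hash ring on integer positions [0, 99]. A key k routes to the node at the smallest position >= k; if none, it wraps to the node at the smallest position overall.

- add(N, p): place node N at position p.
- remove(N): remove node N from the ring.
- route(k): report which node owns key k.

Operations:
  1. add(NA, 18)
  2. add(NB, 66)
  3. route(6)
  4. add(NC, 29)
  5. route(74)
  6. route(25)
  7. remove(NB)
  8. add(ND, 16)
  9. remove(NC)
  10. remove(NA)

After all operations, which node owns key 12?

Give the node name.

Answer: ND

Derivation:
Op 1: add NA@18 -> ring=[18:NA]
Op 2: add NB@66 -> ring=[18:NA,66:NB]
Op 3: route key 6: smallest pos >= 6 is 18 -> NA
Op 4: add NC@29 -> ring=[18:NA,29:NC,66:NB]
Op 5: route key 74: none >= 74, wrap to smallest pos 18 -> NA
Op 6: route key 25: smallest pos >= 25 is 29 -> NC
Op 7: remove NB -> ring=[18:NA,29:NC]
Op 8: add ND@16 -> ring=[16:ND,18:NA,29:NC]
Op 9: remove NC -> ring=[16:ND,18:NA]
Op 10: remove NA -> ring=[16:ND]
Final route key 12: smallest pos >= 12 is 16 -> ND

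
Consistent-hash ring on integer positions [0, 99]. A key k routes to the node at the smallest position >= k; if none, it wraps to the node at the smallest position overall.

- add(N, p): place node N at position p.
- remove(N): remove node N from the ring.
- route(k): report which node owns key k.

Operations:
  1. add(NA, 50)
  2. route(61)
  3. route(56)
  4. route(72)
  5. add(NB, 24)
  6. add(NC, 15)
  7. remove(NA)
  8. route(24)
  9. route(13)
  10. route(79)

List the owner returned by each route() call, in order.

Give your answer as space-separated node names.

Answer: NA NA NA NB NC NC

Derivation:
Op 1: add NA@50 -> ring=[50:NA]
Op 2: route key 61: none >= 61, wrap to smallest pos 50 -> NA
Op 3: route key 56: none >= 56, wrap to smallest pos 50 -> NA
Op 4: route key 72: none >= 72, wrap to smallest pos 50 -> NA
Op 5: add NB@24 -> ring=[24:NB,50:NA]
Op 6: add NC@15 -> ring=[15:NC,24:NB,50:NA]
Op 7: remove NA -> ring=[15:NC,24:NB]
Op 8: route key 24: smallest pos >= 24 is 24 -> NB
Op 9: route key 13: smallest pos >= 13 is 15 -> NC
Op 10: route key 79: none >= 79, wrap to smallest pos 15 -> NC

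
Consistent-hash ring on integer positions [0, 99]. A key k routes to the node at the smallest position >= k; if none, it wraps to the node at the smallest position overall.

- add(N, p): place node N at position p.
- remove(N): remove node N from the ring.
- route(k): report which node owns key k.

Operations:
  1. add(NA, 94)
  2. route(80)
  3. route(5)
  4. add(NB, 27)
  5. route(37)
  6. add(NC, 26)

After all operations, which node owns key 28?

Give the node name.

Op 1: add NA@94 -> ring=[94:NA]
Op 2: route key 80: smallest pos >= 80 is 94 -> NA
Op 3: route key 5: smallest pos >= 5 is 94 -> NA
Op 4: add NB@27 -> ring=[27:NB,94:NA]
Op 5: route key 37: smallest pos >= 37 is 94 -> NA
Op 6: add NC@26 -> ring=[26:NC,27:NB,94:NA]
Final route key 28: smallest pos >= 28 is 94 -> NA

Answer: NA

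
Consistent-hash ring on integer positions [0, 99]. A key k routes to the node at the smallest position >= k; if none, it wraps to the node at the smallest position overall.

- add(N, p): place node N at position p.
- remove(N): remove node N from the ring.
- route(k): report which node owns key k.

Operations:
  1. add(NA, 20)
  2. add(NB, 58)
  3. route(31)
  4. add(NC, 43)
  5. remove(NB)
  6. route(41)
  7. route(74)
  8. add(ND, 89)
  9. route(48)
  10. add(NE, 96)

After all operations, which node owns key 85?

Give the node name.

Op 1: add NA@20 -> ring=[20:NA]
Op 2: add NB@58 -> ring=[20:NA,58:NB]
Op 3: route key 31: smallest pos >= 31 is 58 -> NB
Op 4: add NC@43 -> ring=[20:NA,43:NC,58:NB]
Op 5: remove NB -> ring=[20:NA,43:NC]
Op 6: route key 41: smallest pos >= 41 is 43 -> NC
Op 7: route key 74: none >= 74, wrap to smallest pos 20 -> NA
Op 8: add ND@89 -> ring=[20:NA,43:NC,89:ND]
Op 9: route key 48: smallest pos >= 48 is 89 -> ND
Op 10: add NE@96 -> ring=[20:NA,43:NC,89:ND,96:NE]
Final route key 85: smallest pos >= 85 is 89 -> ND

Answer: ND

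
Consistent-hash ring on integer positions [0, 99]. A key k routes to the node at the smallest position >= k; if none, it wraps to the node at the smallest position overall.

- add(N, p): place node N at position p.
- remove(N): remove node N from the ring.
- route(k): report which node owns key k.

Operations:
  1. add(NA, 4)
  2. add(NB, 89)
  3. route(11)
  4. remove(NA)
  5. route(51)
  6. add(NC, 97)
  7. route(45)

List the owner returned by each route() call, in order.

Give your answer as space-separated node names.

Op 1: add NA@4 -> ring=[4:NA]
Op 2: add NB@89 -> ring=[4:NA,89:NB]
Op 3: route key 11: smallest pos >= 11 is 89 -> NB
Op 4: remove NA -> ring=[89:NB]
Op 5: route key 51: smallest pos >= 51 is 89 -> NB
Op 6: add NC@97 -> ring=[89:NB,97:NC]
Op 7: route key 45: smallest pos >= 45 is 89 -> NB

Answer: NB NB NB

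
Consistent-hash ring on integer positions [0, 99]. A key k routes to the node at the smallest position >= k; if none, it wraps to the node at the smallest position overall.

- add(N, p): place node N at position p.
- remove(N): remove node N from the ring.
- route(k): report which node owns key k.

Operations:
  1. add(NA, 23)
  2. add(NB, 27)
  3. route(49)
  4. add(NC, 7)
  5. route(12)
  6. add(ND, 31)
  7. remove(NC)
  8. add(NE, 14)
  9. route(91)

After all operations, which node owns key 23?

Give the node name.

Op 1: add NA@23 -> ring=[23:NA]
Op 2: add NB@27 -> ring=[23:NA,27:NB]
Op 3: route key 49: none >= 49, wrap to smallest pos 23 -> NA
Op 4: add NC@7 -> ring=[7:NC,23:NA,27:NB]
Op 5: route key 12: smallest pos >= 12 is 23 -> NA
Op 6: add ND@31 -> ring=[7:NC,23:NA,27:NB,31:ND]
Op 7: remove NC -> ring=[23:NA,27:NB,31:ND]
Op 8: add NE@14 -> ring=[14:NE,23:NA,27:NB,31:ND]
Op 9: route key 91: none >= 91, wrap to smallest pos 14 -> NE
Final route key 23: smallest pos >= 23 is 23 -> NA

Answer: NA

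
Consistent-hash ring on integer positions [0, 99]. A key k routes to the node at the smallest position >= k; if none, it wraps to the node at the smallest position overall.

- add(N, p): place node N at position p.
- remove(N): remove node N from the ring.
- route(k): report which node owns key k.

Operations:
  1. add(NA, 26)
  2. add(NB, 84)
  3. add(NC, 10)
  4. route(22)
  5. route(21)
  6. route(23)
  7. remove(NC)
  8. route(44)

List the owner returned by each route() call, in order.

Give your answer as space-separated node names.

Op 1: add NA@26 -> ring=[26:NA]
Op 2: add NB@84 -> ring=[26:NA,84:NB]
Op 3: add NC@10 -> ring=[10:NC,26:NA,84:NB]
Op 4: route key 22: smallest pos >= 22 is 26 -> NA
Op 5: route key 21: smallest pos >= 21 is 26 -> NA
Op 6: route key 23: smallest pos >= 23 is 26 -> NA
Op 7: remove NC -> ring=[26:NA,84:NB]
Op 8: route key 44: smallest pos >= 44 is 84 -> NB

Answer: NA NA NA NB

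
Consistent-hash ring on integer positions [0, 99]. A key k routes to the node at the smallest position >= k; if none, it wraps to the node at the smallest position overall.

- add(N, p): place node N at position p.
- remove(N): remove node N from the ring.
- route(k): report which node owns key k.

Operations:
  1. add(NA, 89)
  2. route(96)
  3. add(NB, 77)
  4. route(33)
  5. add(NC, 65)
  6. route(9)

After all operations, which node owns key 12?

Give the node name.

Op 1: add NA@89 -> ring=[89:NA]
Op 2: route key 96: none >= 96, wrap to smallest pos 89 -> NA
Op 3: add NB@77 -> ring=[77:NB,89:NA]
Op 4: route key 33: smallest pos >= 33 is 77 -> NB
Op 5: add NC@65 -> ring=[65:NC,77:NB,89:NA]
Op 6: route key 9: smallest pos >= 9 is 65 -> NC
Final route key 12: smallest pos >= 12 is 65 -> NC

Answer: NC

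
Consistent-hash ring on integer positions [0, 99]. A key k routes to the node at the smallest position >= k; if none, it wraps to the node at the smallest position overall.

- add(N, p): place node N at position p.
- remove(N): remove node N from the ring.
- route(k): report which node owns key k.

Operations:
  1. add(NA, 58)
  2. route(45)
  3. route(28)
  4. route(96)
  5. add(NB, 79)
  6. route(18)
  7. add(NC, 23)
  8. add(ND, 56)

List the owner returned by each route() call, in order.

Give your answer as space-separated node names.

Answer: NA NA NA NA

Derivation:
Op 1: add NA@58 -> ring=[58:NA]
Op 2: route key 45: smallest pos >= 45 is 58 -> NA
Op 3: route key 28: smallest pos >= 28 is 58 -> NA
Op 4: route key 96: none >= 96, wrap to smallest pos 58 -> NA
Op 5: add NB@79 -> ring=[58:NA,79:NB]
Op 6: route key 18: smallest pos >= 18 is 58 -> NA
Op 7: add NC@23 -> ring=[23:NC,58:NA,79:NB]
Op 8: add ND@56 -> ring=[23:NC,56:ND,58:NA,79:NB]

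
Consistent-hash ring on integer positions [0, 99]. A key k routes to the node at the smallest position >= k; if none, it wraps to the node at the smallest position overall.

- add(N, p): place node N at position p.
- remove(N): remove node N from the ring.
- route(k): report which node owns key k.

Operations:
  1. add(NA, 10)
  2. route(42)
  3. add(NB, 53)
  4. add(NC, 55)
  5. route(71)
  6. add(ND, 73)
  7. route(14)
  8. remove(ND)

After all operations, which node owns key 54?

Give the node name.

Op 1: add NA@10 -> ring=[10:NA]
Op 2: route key 42: none >= 42, wrap to smallest pos 10 -> NA
Op 3: add NB@53 -> ring=[10:NA,53:NB]
Op 4: add NC@55 -> ring=[10:NA,53:NB,55:NC]
Op 5: route key 71: none >= 71, wrap to smallest pos 10 -> NA
Op 6: add ND@73 -> ring=[10:NA,53:NB,55:NC,73:ND]
Op 7: route key 14: smallest pos >= 14 is 53 -> NB
Op 8: remove ND -> ring=[10:NA,53:NB,55:NC]
Final route key 54: smallest pos >= 54 is 55 -> NC

Answer: NC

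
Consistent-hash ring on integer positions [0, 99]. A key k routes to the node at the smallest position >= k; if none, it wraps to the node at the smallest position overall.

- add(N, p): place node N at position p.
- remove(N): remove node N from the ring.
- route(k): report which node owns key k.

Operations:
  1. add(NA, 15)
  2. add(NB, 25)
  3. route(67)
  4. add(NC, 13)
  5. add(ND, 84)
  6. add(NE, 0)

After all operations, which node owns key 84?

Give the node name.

Answer: ND

Derivation:
Op 1: add NA@15 -> ring=[15:NA]
Op 2: add NB@25 -> ring=[15:NA,25:NB]
Op 3: route key 67: none >= 67, wrap to smallest pos 15 -> NA
Op 4: add NC@13 -> ring=[13:NC,15:NA,25:NB]
Op 5: add ND@84 -> ring=[13:NC,15:NA,25:NB,84:ND]
Op 6: add NE@0 -> ring=[0:NE,13:NC,15:NA,25:NB,84:ND]
Final route key 84: smallest pos >= 84 is 84 -> ND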